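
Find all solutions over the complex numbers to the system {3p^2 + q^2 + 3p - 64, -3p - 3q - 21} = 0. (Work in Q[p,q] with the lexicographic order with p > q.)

{(3/4, -31/4), (-5, -2)}

Compute a lex Gröbner basis by Buchberger's algorithm.
f_1 = 3p^2 + 3p + q^2 - 64, LT = p^2.
f_2 = -3p - 3q - 21, LT = p.

S(f_1,f_2): lcm = p^2. S = -pq - 6p + 1/3q^2 - 64/3.
  leading term pq: subtract (1/3q)·f_2 from -pq - 6p + 1/3q^2 - 64/3 → -6p + 4/3q^2 + 7q - 64/3
  leading term p: subtract (2)·f_2 from -6p + 4/3q^2 + 7q - 64/3 → 4/3q^2 + 13q + 62/3
  leading term q^2: no divisor's leading term divides it; move 4/3q^2 to the remainder.
  leading term q: no divisor's leading term divides it; move 13q to the remainder.
  leading term 1: no divisor's leading term divides it; move 62/3 to the remainder.
  remainder 4/3q^2 + 13q + 62/3 ≠ 0; add h_3 = 4/3q^2 + 13q + 62/3 to the basis.

S(f_1,h_3): leading monomials are coprime, so the S-polynomial reduces to 0 (Buchberger's first criterion).
S(f_2,h_3): leading monomials are coprime, so the S-polynomial reduces to 0 (Buchberger's first criterion).
Every S-polynomial of the final basis reduces to 0, so we have a Gröbner basis.
Inter-reduce: drop elements whose leading term is divisible by another's, tail-reduce, and make monic.
Reduced Gröbner basis: {p + q + 7, q^2 + 39/4q + 31/2}.

Elimination: the polynomial q^2 + 39/4q + 31/2 lies in the elimination ideal for q, so q ∈ {-31/4, -2}. For each such q, the remaining basis elements (now univariate) give the rest of the solution.
  q = -31/4: the earlier basis element becomes p - 3/4 = 0, giving p = 3/4 — point (3/4, -31/4).
  q = -2: the earlier basis element becomes p + 5 = 0, giving p = -5 — point (-5, -2).
Check: every point annihilates each of the original generators.
A lex Gröbner basis triangularizes the system, enabling back-substitution.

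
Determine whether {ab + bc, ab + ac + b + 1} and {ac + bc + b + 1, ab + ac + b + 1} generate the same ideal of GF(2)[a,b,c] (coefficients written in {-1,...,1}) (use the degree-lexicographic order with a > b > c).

Yes, the ideals are equal.

Since reduced Gröbner bases are canonical representatives of ideals under a given ordering, it suffices to compute and compare them.
Buchberger on the first generating set:
f_1 = ab + bc, LT = ab.
f_2 = ab + ac + b + 1, LT = ab.

S(f_1,f_2): lcm = ab. S = ac + bc + b + 1.
  leading term ac: no divisor's leading term divides it; move ac to the remainder.
  leading term bc: no divisor's leading term divides it; move bc to the remainder.
  leading term b: no divisor's leading term divides it; move b to the remainder.
  leading term 1: no divisor's leading term divides it; move 1 to the remainder.
  remainder ac + bc + b + 1 ≠ 0; add g_3 = ac + bc + b + 1 to the basis.

S(f_1,g_3): lcm = abc. S = b^2c + bc^2 + b^2 + b.
  leading term b^2c: no divisor's leading term divides it; move b^2c to the remainder.
  leading term bc^2: no divisor's leading term divides it; move bc^2 to the remainder.
  leading term b^2: no divisor's leading term divides it; move b^2 to the remainder.
  leading term b: no divisor's leading term divides it; move b to the remainder.
  remainder b^2c + bc^2 + b^2 + b ≠ 0; add g_4 = b^2c + bc^2 + b^2 + b to the basis.

S(f_2,g_3): lcm = abc. S = ac^2 + b^2c + b^2 + bc + b + c.
  leading term ac^2: subtract (c)·g_3 from ac^2 + b^2c + b^2 + bc + b + c → b^2c + bc^2 + b^2 + b
  leading term b^2c: subtract (1)·g_4 from b^2c + bc^2 + b^2 + b → 0
  remainder 0.

S(f_1,g_4): lcm = ab^2c. S = abc^2 + b^2c^2 + ab^2 + ab.
  leading term abc^2: subtract (c^2)·f_1 from abc^2 + b^2c^2 + ab^2 + ab → b^2c^2 + bc^3 + ab^2 + ab
  leading term b^2c^2: subtract (c)·g_4 from b^2c^2 + bc^3 + ab^2 + ab → ab^2 + b^2c + ab + bc
  leading term ab^2: subtract (b)·f_1 from ab^2 + b^2c + ab + bc → ab + bc
  leading term ab: subtract (1)·f_1 from ab + bc → 0
  remainder 0.

S(f_2,g_4): lcm = ab^2c. S = ab^2 + b^2c + ab + bc.
  leading term ab^2: subtract (b)·f_1 from ab^2 + b^2c + ab + bc → ab + bc
  leading term ab: subtract (1)·f_1 from ab + bc → 0
  remainder 0.

S(g_3,g_4): lcm = ab^2c. S = abc^2 + b^3c + ab^2 + b^3 + ab + b^2.
  leading term abc^2: subtract (c^2)·f_1 from abc^2 + b^3c + ab^2 + b^3 + ab + b^2 → b^3c + bc^3 + ab^2 + b^3 + ab + b^2
  leading term b^3c: subtract (b)·g_4 from b^3c + bc^3 + ab^2 + b^3 + ab + b^2 → b^2c^2 + bc^3 + ab^2 + ab
  leading term b^2c^2: subtract (c)·g_4 from b^2c^2 + bc^3 + ab^2 + ab → ab^2 + b^2c + ab + bc
  leading term ab^2: subtract (b)·f_1 from ab^2 + b^2c + ab + bc → ab + bc
  leading term ab: subtract (1)·f_1 from ab + bc → 0
  remainder 0.

Every S-polynomial of the final basis reduces to 0, so we have a Gröbner basis.
Inter-reduce: drop elements whose leading term is divisible by another's, tail-reduce, and make monic.
Reduced Gröbner basis: {b^2c + bc^2 + b^2 + b, ab + bc, ac + bc + b + 1}.

Buchberger on the second generating set:
h_1 = ac + bc + b + 1, LT = ac.
h_2 = ab + ac + b + 1, LT = ab.

S(h_1,h_2): lcm = abc. S = ac^2 + b^2c + b^2 + bc + b + c.
  leading term ac^2: subtract (c)·h_1 from ac^2 + b^2c + b^2 + bc + b + c → b^2c + bc^2 + b^2 + b
  leading term b^2c: no divisor's leading term divides it; move b^2c to the remainder.
  leading term bc^2: no divisor's leading term divides it; move bc^2 to the remainder.
  leading term b^2: no divisor's leading term divides it; move b^2 to the remainder.
  leading term b: no divisor's leading term divides it; move b to the remainder.
  remainder b^2c + bc^2 + b^2 + b ≠ 0; add k_3 = b^2c + bc^2 + b^2 + b to the basis.

S(h_1,k_3): lcm = ab^2c. S = abc^2 + b^3c + ab^2 + b^3 + ab + b^2.
  leading term abc^2: subtract (bc)·h_1 from abc^2 + b^3c + ab^2 + b^3 + ab + b^2 → b^3c + b^2c^2 + ab^2 + b^3 + b^2c + ab + b^2 + bc
  leading term b^3c: subtract (b)·k_3 from b^3c + b^2c^2 + ab^2 + b^3 + b^2c + ab + b^2 + bc → ab^2 + b^2c + ab + bc
  leading term ab^2: subtract (b)·h_2 from ab^2 + b^2c + ab + bc → abc + b^2c + ab + b^2 + bc + b
  leading term abc: subtract (b)·h_1 from abc + b^2c + ab + b^2 + bc + b → ab + bc
  leading term ab: subtract (1)·h_2 from ab + bc → ac + bc + b + 1
  leading term ac: subtract (1)·h_1 from ac + bc + b + 1 → 0
  remainder 0.

S(h_2,k_3): lcm = ab^2c. S = ab^2 + b^2c + ab + bc.
  leading term ab^2: subtract (b)·h_2 from ab^2 + b^2c + ab + bc → abc + b^2c + ab + b^2 + bc + b
  leading term abc: subtract (b)·h_1 from abc + b^2c + ab + b^2 + bc + b → ab + bc
  leading term ab: subtract (1)·h_2 from ab + bc → ac + bc + b + 1
  leading term ac: subtract (1)·h_1 from ac + bc + b + 1 → 0
  remainder 0.

Every S-polynomial of the final basis reduces to 0, so we have a Gröbner basis.
Inter-reduce: drop elements whose leading term is divisible by another's, tail-reduce, and make monic.
Reduced Gröbner basis: {b^2c + bc^2 + b^2 + b, ab + bc, ac + bc + b + 1}.

Same reduced basis, so the two generating sets span the same ideal.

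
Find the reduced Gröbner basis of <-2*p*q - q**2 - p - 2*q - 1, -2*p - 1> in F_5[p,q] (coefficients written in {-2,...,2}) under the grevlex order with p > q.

f_1 = -2*p*q - q**2 - p - 2*q - 1, LT = p*q.
f_2 = -2*p - 1, LT = p.

S(f_1,f_2): lcm = p*q. S = -2*q**2 - 2*p - 2*q - 2.
  leading term q**2: no divisor's leading term divides it; move -2*q**2 to the remainder.
  leading term p: subtract (1)·f_2 from -2*p - 2*q - 2 → -2*q - 1
  leading term q: no divisor's leading term divides it; move -2*q to the remainder.
  leading term 1: no divisor's leading term divides it; move -1 to the remainder.
  remainder -2*q**2 - 2*q - 1 ≠ 0; add g_3 = -2*q**2 - 2*q - 1 to the basis.

The other S-polynomials (S(f_1,g_3), S(f_2,g_3)) all reduce to 0 modulo the current basis, so we have a Gröbner basis.
Inter-reduce: drop elements whose leading term is divisible by another's, tail-reduce, and make monic.

G = {q**2 + q - 2, p - 2}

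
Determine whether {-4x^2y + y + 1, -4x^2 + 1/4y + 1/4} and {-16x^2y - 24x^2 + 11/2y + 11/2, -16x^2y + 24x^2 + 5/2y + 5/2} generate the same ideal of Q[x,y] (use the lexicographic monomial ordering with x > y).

Yes, the ideals are equal.

Since reduced Gröbner bases are canonical representatives of ideals under a given ordering, it suffices to compute and compare them.
Buchberger on the first generating set:
f_1 = -4x^2y + y + 1, LT = x^2y.
f_2 = -4x^2 + 1/4y + 1/4, LT = x^2.

S(f_1,f_2): lcm = x^2y. S = 1/16y^2 - 3/16y - 1/4.
  leading term y^2: no divisor's leading term divides it; move 1/16y^2 to the remainder.
  leading term y: no divisor's leading term divides it; move -3/16y to the remainder.
  leading term 1: no divisor's leading term divides it; move -1/4 to the remainder.
  remainder 1/16y^2 - 3/16y - 1/4 ≠ 0; add g_3 = 1/16y^2 - 3/16y - 1/4 to the basis.

The other S-polynomials (S(f_1,g_3), S(f_2,g_3)) all reduce to 0 modulo the current basis, so we have a Gröbner basis.
Inter-reduce: drop elements whose leading term is divisible by another's, tail-reduce, and make monic.
Reduced Gröbner basis: {x^2 - 1/16y - 1/16, y^2 - 3y - 4}.

Buchberger on the second generating set:
h_1 = -16x^2y - 24x^2 + 11/2y + 11/2, LT = x^2y.
h_2 = -16x^2y + 24x^2 + 5/2y + 5/2, LT = x^2y.

S(h_1,h_2): lcm = x^2y. S = 3x^2 - 3/16y - 3/16.
  leading term x^2: no divisor's leading term divides it; move 3x^2 to the remainder.
  leading term y: no divisor's leading term divides it; move -3/16y to the remainder.
  leading term 1: no divisor's leading term divides it; move -3/16 to the remainder.
  remainder 3x^2 - 3/16y - 3/16 ≠ 0; add k_3 = 3x^2 - 3/16y - 3/16 to the basis.

S(h_1,k_3): lcm = x^2y. S = 3/2x^2 + 1/16y^2 - 9/32y - 11/32.
  leading term x^2: subtract (1/2)·k_3 from 3/2x^2 + 1/16y^2 - 9/32y - 11/32 → 1/16y^2 - 3/16y - 1/4
  leading term y^2: no divisor's leading term divides it; move 1/16y^2 to the remainder.
  leading term y: no divisor's leading term divides it; move -3/16y to the remainder.
  leading term 1: no divisor's leading term divides it; move -1/4 to the remainder.
  remainder 1/16y^2 - 3/16y - 1/4 ≠ 0; add k_4 = 1/16y^2 - 3/16y - 1/4 to the basis.

The other S-polynomials (S(h_2,k_3), S(h_1,k_4), S(h_2,k_4), S(k_3,k_4)) all reduce to 0 modulo the current basis, so we have a Gröbner basis.
Inter-reduce: drop elements whose leading term is divisible by another's, tail-reduce, and make monic.
Reduced Gröbner basis: {x^2 - 1/16y - 1/16, y^2 - 3y - 4}.

Same reduced basis, so the two generating sets span the same ideal.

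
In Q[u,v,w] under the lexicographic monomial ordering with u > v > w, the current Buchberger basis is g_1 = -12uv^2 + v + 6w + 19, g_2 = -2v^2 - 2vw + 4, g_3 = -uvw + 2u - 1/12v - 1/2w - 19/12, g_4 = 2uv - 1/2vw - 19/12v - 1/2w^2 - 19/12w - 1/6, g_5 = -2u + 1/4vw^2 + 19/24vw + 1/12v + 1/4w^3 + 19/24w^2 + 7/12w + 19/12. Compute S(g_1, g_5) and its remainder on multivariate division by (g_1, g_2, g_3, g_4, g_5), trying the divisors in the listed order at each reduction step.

S(g_1, g_5) = 1/8v^3w^2 + 19/48v^3w + 1/24v^3 + 1/8v^2w^3 + 19/48v^2w^2 + 7/24v^2w + 19/24v^2 - 1/12v - 1/2w - 19/12; remainder on division = 0.

lcm(LM(g_1), LM(g_5)) = uv^2.
S = (lcm/LT(g_1))·g_1 − (lcm/LT(g_5))·g_5 = 1/8v^3w^2 + 19/48v^3w + 1/24v^3 + 1/8v^2w^3 + 19/48v^2w^2 + 7/24v^2w + 19/24v^2 - 1/12v - 1/2w - 19/12.
Reduce S modulo (g_1, g_2, g_3, g_4, g_5) in that order:
  leading term v^3w^2: subtract (-1/16vw^2)·g_2 from 1/8v^3w^2 + 19/48v^3w + 1/24v^3 + 1/8v^2w^3 + 19/48v^2w^2 + 7/24v^2w + 19/24v^2 - 1/12v - 1/2w - 19/12 → 19/48v^3w + 1/24v^3 + 19/48v^2w^2 + 7/24v^2w + 19/24v^2 + 1/4vw^2 - 1/12v - 1/2w - 19/12
  leading term v^3w: subtract (-19/96vw)·g_2 from 19/48v^3w + 1/24v^3 + 19/48v^2w^2 + 7/24v^2w + 19/24v^2 + 1/4vw^2 - 1/12v - 1/2w - 19/12 → 1/24v^3 + 7/24v^2w + 19/24v^2 + 1/4vw^2 + 19/24vw - 1/12v - 1/2w - 19/12
  leading term v^3: subtract (-1/48v)·g_2 from 1/24v^3 + 7/24v^2w + 19/24v^2 + 1/4vw^2 + 19/24vw - 1/12v - 1/2w - 19/12 → 1/4v^2w + 19/24v^2 + 1/4vw^2 + 19/24vw - 1/2w - 19/12
  leading term v^2w: subtract (-1/8w)·g_2 from 1/4v^2w + 19/24v^2 + 1/4vw^2 + 19/24vw - 1/2w - 19/12 → 19/24v^2 + 19/24vw - 19/12
  leading term v^2: subtract (-19/48)·g_2 from 19/24v^2 + 19/24vw - 19/12 → 0
The remainder is 0, so this S-polynomial contributes no new basis element.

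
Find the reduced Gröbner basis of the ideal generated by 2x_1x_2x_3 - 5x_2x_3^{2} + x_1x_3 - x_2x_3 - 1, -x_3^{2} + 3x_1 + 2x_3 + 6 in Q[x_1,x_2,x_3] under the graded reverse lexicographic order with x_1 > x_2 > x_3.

f_1 = 2x_1x_2x_3 - 5x_2x_3^{2} + x_1x_3 - x_2x_3 - 1, LT = x_1x_2x_3.
f_2 = -x_3^{2} + 3x_1 + 2x_3 + 6, LT = x_3^{2}.

S(f_1,f_2): lcm = x_1x_2x_3^{2}. S = -\tfrac{5}{2}x_2x_3^{3} + 3x_1^{2}x_2 + 2x_1x_2x_3 + \tfrac{1}{2}x_1x_3^{2} - \tfrac{1}{2}x_2x_3^{2} + 6x_1x_2 - \tfrac{1}{2}x_3.
  reduce S modulo (f_1, f_2):
  remainder 3x_1^{2}x_2 + \tfrac{3}{2}x_1^{2} - \tfrac{207}{4}x_1x_2 + \tfrac{15}{4}x_1x_3 - \tfrac{225}{4}x_2x_3 + 3x_1 - \tfrac{231}{2}x_2 - \tfrac{1}{2}x_3 - \tfrac{11}{4} ≠ 0; add g_3 = 3x_1^{2}x_2 + \tfrac{3}{2}x_1^{2} - \tfrac{207}{4}x_1x_2 + \tfrac{15}{4}x_1x_3 - \tfrac{225}{4}x_2x_3 + 3x_1 - \tfrac{231}{2}x_2 - \tfrac{1}{2}x_3 - \tfrac{11}{4} to the basis.

The other S-polynomials (S(f_1,g_3), S(f_2,g_3)) all reduce to 0 modulo the current basis, so we have a Gröbner basis.

G = {x_1^{2}x_2 + \tfrac{1}{2}x_1^{2} - \tfrac{69}{4}x_1x_2 + \tfrac{5}{4}x_1x_3 - \tfrac{75}{4}x_2x_3 + x_1 - \tfrac{77}{2}x_2 - \tfrac{1}{6}x_3 - \tfrac{11}{12}, x_1x_2x_3 - \tfrac{15}{2}x_1x_2 + \tfrac{1}{2}x_1x_3 - \tfrac{11}{2}x_2x_3 - 15x_2 - \tfrac{1}{2}, x_3^{2} - 3x_1 - 2x_3 - 6}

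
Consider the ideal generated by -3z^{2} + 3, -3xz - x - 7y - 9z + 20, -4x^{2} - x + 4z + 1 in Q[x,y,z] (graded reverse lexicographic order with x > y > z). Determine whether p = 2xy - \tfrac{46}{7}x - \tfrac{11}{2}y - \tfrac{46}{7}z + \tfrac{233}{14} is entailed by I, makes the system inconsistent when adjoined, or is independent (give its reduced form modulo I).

2xy - \tfrac{46}{7}x - \tfrac{11}{2}y - \tfrac{46}{7}z + \tfrac{233}{14} lies in I (it reduces to 0).

First compute the reduced Gröbner basis of I by Buchberger's algorithm.
f_1 = -3z^{2} + 3, LT = z^{2}.
f_2 = -3xz - x - 7y - 9z + 20, LT = xz.
f_3 = -4x^{2} - x + 4z + 1, LT = x^{2}.

S(f_1,f_2): lcm = xz^{2}. S = -\tfrac{1}{3}xz - \tfrac{7}{3}yz - 3z^{2} - x + \tfrac{20}{3}z.
  leading term xz: subtract (\tfrac{1}{9})·f_2 from -\tfrac{1}{3}xz - \tfrac{7}{3}yz - 3z^{2} - x + \tfrac{20}{3}z → -\tfrac{7}{3}yz - 3z^{2} - \tfrac{8}{9}x + \tfrac{7}{9}y + \tfrac{23}{3}z - \tfrac{20}{9}
  leading term yz: no divisor's leading term divides it; move -\tfrac{7}{3}yz to the remainder.
  leading term z^{2}: subtract (1)·f_1 from -3z^{2} - \tfrac{8}{9}x + \tfrac{7}{9}y + \tfrac{23}{3}z - \tfrac{20}{9} → -\tfrac{8}{9}x + \tfrac{7}{9}y + \tfrac{23}{3}z - \tfrac{47}{9}
  leading term x: no divisor's leading term divides it; move -\tfrac{8}{9}x to the remainder.
  leading term y: no divisor's leading term divides it; move \tfrac{7}{9}y to the remainder.
  leading term z: no divisor's leading term divides it; move \tfrac{23}{3}z to the remainder.
  leading term 1: no divisor's leading term divides it; move -\tfrac{47}{9} to the remainder.
  remainder -\tfrac{7}{3}yz - \tfrac{8}{9}x + \tfrac{7}{9}y + \tfrac{23}{3}z - \tfrac{47}{9} ≠ 0; add h_4 = -\tfrac{7}{3}yz - \tfrac{8}{9}x + \tfrac{7}{9}y + \tfrac{23}{3}z - \tfrac{47}{9} to the basis.

S(f_2,f_3): lcm = x^{2}z. S = \tfrac{1}{3}x^{2} + \tfrac{7}{3}xy + \tfrac{11}{4}xz + z^{2} - \tfrac{20}{3}x + \tfrac{1}{4}z.
  leading term x^{2}: subtract (-\tfrac{1}{12})·f_3 from \tfrac{1}{3}x^{2} + \tfrac{7}{3}xy + \tfrac{11}{4}xz + z^{2} - \tfrac{20}{3}x + \tfrac{1}{4}z → \tfrac{7}{3}xy + \tfrac{11}{4}xz + z^{2} - \tfrac{27}{4}x + \tfrac{7}{12}z + \tfrac{1}{12}
  leading term xy: no divisor's leading term divides it; move \tfrac{7}{3}xy to the remainder.
  leading term xz: subtract (-\tfrac{11}{12})·f_2 from \tfrac{11}{4}xz + z^{2} - \tfrac{27}{4}x + \tfrac{7}{12}z + \tfrac{1}{12} → z^{2} - \tfrac{23}{3}x - \tfrac{77}{12}y - \tfrac{23}{3}z + \tfrac{221}{12}
  leading term z^{2}: subtract (-\tfrac{1}{3})·f_1 from z^{2} - \tfrac{23}{3}x - \tfrac{77}{12}y - \tfrac{23}{3}z + \tfrac{221}{12} → -\tfrac{23}{3}x - \tfrac{77}{12}y - \tfrac{23}{3}z + \tfrac{233}{12}
  leading term x: no divisor's leading term divides it; move -\tfrac{23}{3}x to the remainder.
  leading term y: no divisor's leading term divides it; move -\tfrac{77}{12}y to the remainder.
  leading term z: no divisor's leading term divides it; move -\tfrac{23}{3}z to the remainder.
  leading term 1: no divisor's leading term divides it; move \tfrac{233}{12} to the remainder.
  remainder \tfrac{7}{3}xy - \tfrac{23}{3}x - \tfrac{77}{12}y - \tfrac{23}{3}z + \tfrac{233}{12} ≠ 0; add h_5 = \tfrac{7}{3}xy - \tfrac{23}{3}x - \tfrac{77}{12}y - \tfrac{23}{3}z + \tfrac{233}{12} to the basis.

S(f_2,h_4): lcm = xyz. S = -\tfrac{8}{21}x^{2} + \tfrac{2}{3}xy + \tfrac{7}{3}y^{2} + \tfrac{23}{7}xz + 3yz - \tfrac{47}{21}x - \tfrac{20}{3}y.
  leading term x^{2}: subtract (\tfrac{2}{21})·f_3 from -\tfrac{8}{21}x^{2} + \tfrac{2}{3}xy + \tfrac{7}{3}y^{2} + \tfrac{23}{7}xz + 3yz - \tfrac{47}{21}x - \tfrac{20}{3}y → \tfrac{2}{3}xy + \tfrac{7}{3}y^{2} + \tfrac{23}{7}xz + 3yz - \tfrac{15}{7}x - \tfrac{20}{3}y - \tfrac{8}{21}z - \tfrac{2}{21}
  leading term xy: subtract (\tfrac{2}{7})·h_5 from \tfrac{2}{3}xy + \tfrac{7}{3}y^{2} + \tfrac{23}{7}xz + 3yz - \tfrac{15}{7}x - \tfrac{20}{3}y - \tfrac{8}{21}z - \tfrac{2}{21} → \tfrac{7}{3}y^{2} + \tfrac{23}{7}xz + 3yz + \tfrac{1}{21}x - \tfrac{29}{6}y + \tfrac{38}{21}z - \tfrac{79}{14}
  leading term y^{2}: no divisor's leading term divides it; move \tfrac{7}{3}y^{2} to the remainder.
  leading term xz: subtract (-\tfrac{23}{21})·f_2 from \tfrac{23}{7}xz + 3yz + \tfrac{1}{21}x - \tfrac{29}{6}y + \tfrac{38}{21}z - \tfrac{79}{14} → 3yz - \tfrac{22}{21}x - \tfrac{25}{2}y - \tfrac{169}{21}z + \tfrac{683}{42}
  leading term yz: subtract (-\tfrac{9}{7})·h_4 from 3yz - \tfrac{22}{21}x - \tfrac{25}{2}y - \tfrac{169}{21}z + \tfrac{683}{42} → -\tfrac{46}{21}x - \tfrac{23}{2}y + \tfrac{38}{21}z + \tfrac{401}{42}
  leading term x: no divisor's leading term divides it; move -\tfrac{46}{21}x to the remainder.
  leading term y: no divisor's leading term divides it; move -\tfrac{23}{2}y to the remainder.
  leading term z: no divisor's leading term divides it; move \tfrac{38}{21}z to the remainder.
  leading term 1: no divisor's leading term divides it; move \tfrac{401}{42} to the remainder.
  remainder \tfrac{7}{3}y^{2} - \tfrac{46}{21}x - \tfrac{23}{2}y + \tfrac{38}{21}z + \tfrac{401}{42} ≠ 0; add h_6 = \tfrac{7}{3}y^{2} - \tfrac{46}{21}x - \tfrac{23}{2}y + \tfrac{38}{21}z + \tfrac{401}{42} to the basis.

The other S-polynomials (S(f_1,f_3), S(f_1,h_4), S(f_3,h_4), S(f_1,h_5), S(f_2,h_5), S(f_3,h_5), S(h_4,h_5), S(f_1,h_6), S(f_2,h_6), S(f_3,h_6), S(h_4,h_6), S(h_5,h_6)) all reduce to 0 modulo the current basis, so we have a Gröbner basis.
Inter-reduce: drop elements whose leading term is divisible by another's, tail-reduce, and make monic.
Reduced Gröbner basis: {x^{2} + \tfrac{1}{4}x - z - \tfrac{1}{4}, xy - \tfrac{23}{7}x - \tfrac{11}{4}y - \tfrac{23}{7}z + \tfrac{233}{28}, y^{2} - \tfrac{46}{49}x - \tfrac{69}{14}y + \tfrac{38}{49}z + \tfrac{401}{98}, xz + \tfrac{1}{3}x + \tfrac{7}{3}y + 3z - \tfrac{20}{3}, yz + \tfrac{8}{21}x - \tfrac{1}{3}y - \tfrac{23}{7}z + \tfrac{47}{21}, z^{2} - 1}.
Label its elements g_1 = x^{2} + \tfrac{1}{4}x - z - \tfrac{1}{4}, g_2 = xy - \tfrac{23}{7}x - \tfrac{11}{4}y - \tfrac{23}{7}z + \tfrac{233}{28}, g_3 = y^{2} - \tfrac{46}{49}x - \tfrac{69}{14}y + \tfrac{38}{49}z + \tfrac{401}{98}, g_4 = xz + \tfrac{1}{3}x + \tfrac{7}{3}y + 3z - \tfrac{20}{3}, g_5 = yz + \tfrac{8}{21}x - \tfrac{1}{3}y - \tfrac{23}{7}z + \tfrac{47}{21}, g_6 = z^{2} - 1.

Reduce p = 2xy - \tfrac{46}{7}x - \tfrac{11}{2}y - \tfrac{46}{7}z + \tfrac{233}{14} modulo G:
  leading term xy: subtract (2)·g_2 from 2xy - \tfrac{46}{7}x - \tfrac{11}{2}y - \tfrac{46}{7}z + \tfrac{233}{14} → 0
  normal form = 0.
Since the normal form is 0, p ∈ I.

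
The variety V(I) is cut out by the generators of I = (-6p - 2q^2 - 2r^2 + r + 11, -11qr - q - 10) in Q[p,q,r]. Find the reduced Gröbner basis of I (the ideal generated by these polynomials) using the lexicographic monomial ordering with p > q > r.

This is the nonlinear analogue of row-reducing a linear system.

f_1 = -6p - 2q^2 - 2r^2 + r + 11, LT = p.
f_2 = -11qr - q - 10, LT = qr.

The S-polynomials (S(f_1,f_2)) all reduce to 0 modulo the current basis, so we have a Gröbner basis.

G = {p + 1/3q^2 + 1/3r^2 - 1/6r - 11/6, qr + 1/11q + 10/11}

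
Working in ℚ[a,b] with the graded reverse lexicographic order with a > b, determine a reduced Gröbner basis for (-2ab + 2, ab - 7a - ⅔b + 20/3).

This is the nonlinear analogue of row-reducing a linear system.

f_1 = -2ab + 2, LT = ab.
f_2 = ab - 7a - ⅔b + 20/3, LT = ab.

S(f_1,f_2): lcm = ab. S = 7a + ⅔b - 23/3.
  reduce S modulo (f_1, f_2):
  remainder 7a + ⅔b - 23/3 ≠ 0; add g_3 = 7a + ⅔b - 23/3 to the basis.

S(f_1,g_3): lcm = ab. S = -2/21b² + 23/21b - 1.
  reduce S modulo (f_1, f_2, g_3):
  remainder -2/21b² + 23/21b - 1 ≠ 0; add g_4 = -2/21b² + 23/21b - 1 to the basis.

The other S-polynomials (S(f_2,g_3), S(f_1,g_4), S(f_2,g_4), S(g_3,g_4)) all reduce to 0 modulo the current basis, so we have a Gröbner basis.
Inter-reduce: drop elements whose leading term is divisible by another's, tail-reduce, and make monic.

G = {b² - 23/2b + 21/2, a + 2/21b - 23/21}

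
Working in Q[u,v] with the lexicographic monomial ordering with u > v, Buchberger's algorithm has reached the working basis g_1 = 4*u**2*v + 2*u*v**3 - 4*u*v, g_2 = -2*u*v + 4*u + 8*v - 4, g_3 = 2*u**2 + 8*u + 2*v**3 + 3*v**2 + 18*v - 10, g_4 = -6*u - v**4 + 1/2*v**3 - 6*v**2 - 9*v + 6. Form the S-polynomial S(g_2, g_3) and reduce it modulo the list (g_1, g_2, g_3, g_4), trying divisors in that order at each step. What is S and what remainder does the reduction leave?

S(g_2, g_3) = -2*u**2 - 8*u*v + 2*u - v**4 - 3/2*v**3 - 9*v**2 + 5*v; remainder on division = 0.

lcm(LM(g_2), LM(g_3)) = u**2*v.
S = (lcm/LT(g_2))·g_2 − (lcm/LT(g_3))·g_3 = -2*u**2 - 8*u*v + 2*u - v**4 - 3/2*v**3 - 9*v**2 + 5*v.
Reduce S modulo (g_1, g_2, g_3, g_4) in that order:
  leading term u**2: subtract (-1)·g_3 from -2*u**2 - 8*u*v + 2*u - v**4 - 3/2*v**3 - 9*v**2 + 5*v → -8*u*v + 10*u - v**4 + 1/2*v**3 - 6*v**2 + 23*v - 10
  leading term u*v: subtract (4)·g_2 from -8*u*v + 10*u - v**4 + 1/2*v**3 - 6*v**2 + 23*v - 10 → -6*u - v**4 + 1/2*v**3 - 6*v**2 - 9*v + 6
  leading term u: subtract (1)·g_4 from -6*u - v**4 + 1/2*v**3 - 6*v**2 - 9*v + 6 → 0
The remainder is 0, so this S-polynomial contributes no new basis element.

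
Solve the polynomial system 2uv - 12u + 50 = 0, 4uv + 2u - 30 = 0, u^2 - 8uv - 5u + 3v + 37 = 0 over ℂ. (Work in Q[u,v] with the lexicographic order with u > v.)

{(5, 1)}

Compute a lex Gröbner basis by Buchberger's algorithm.
f_1 = 2uv - 12u + 50, LT = uv.
f_2 = 4uv + 2u - 30, LT = uv.
f_3 = u^2 - 8uv - 5u + 3v + 37, LT = u^2.

S(f_1,f_2): lcm = uv. S = -13/2u + 65/2.
  reduce S modulo (f_1, f_2, f_3):
  remainder -13/2u + 65/2 ≠ 0; add h_4 = -13/2u + 65/2 to the basis.

S(f_1,f_3): lcm = u^2v. S = -6u^2 + 8uv^2 + 5uv + 25u - 3v^2 - 37v.
  reduce S modulo (f_1, f_2, f_3, h_4):
  remainder -3v^2 - 219v + 222 ≠ 0; add h_5 = -3v^2 - 219v + 222 to the basis.

S(f_2,f_3): lcm = u^2v. S = 1/2u^2 + 8uv^2 + 5uv - 15/2u - 3v^2 - 37v.
  reduce S modulo (f_1, f_2, f_3, h_4, h_5):
  remainder -39/2v + 39/2 ≠ 0; add h_6 = -39/2v + 39/2 to the basis.

The other S-polynomials (S(f_1,h_4), S(f_2,h_4), S(f_3,h_4), S(f_1,h_5), S(f_2,h_5), S(f_3,h_5), S(h_4,h_5), S(f_1,h_6), S(f_2,h_6), S(f_3,h_6), S(h_4,h_6), S(h_5,h_6)) all reduce to 0 modulo the current basis, so we have a Gröbner basis.
Inter-reduce: drop elements whose leading term is divisible by another's, tail-reduce, and make monic.
Reduced Gröbner basis: {u - 5, v - 1}.

From the last basis element, v - 1 = 0, so v takes values in {1}. Each choice, substituted upward through the basis, yields the corresponding point(s) of the solution set.
  v = 1: the earlier basis element becomes u - 5 = 0, giving u = 5 — point (5, 1).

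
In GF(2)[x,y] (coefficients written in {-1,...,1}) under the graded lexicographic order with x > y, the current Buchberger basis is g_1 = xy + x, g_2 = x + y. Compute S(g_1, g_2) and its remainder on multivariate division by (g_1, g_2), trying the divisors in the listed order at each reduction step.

S(g_1, g_2) = y^{2} + x; remainder on division = y^{2} + y.

lcm(LM(g_1), LM(g_2)) = xy.
S = (lcm/LT(g_1))·g_1 − (lcm/LT(g_2))·g_2 = y^{2} + x.
Reduce S modulo (g_1, g_2) in that order:
  leading term y^{2}: no divisor's leading term divides it; move y^{2} to the remainder.
  leading term x: subtract (1)·g_2 from x → y
  leading term y: no divisor's leading term divides it; move y to the remainder.
The remainder y^{2} + y is nonzero, so it would be added as the next basis element.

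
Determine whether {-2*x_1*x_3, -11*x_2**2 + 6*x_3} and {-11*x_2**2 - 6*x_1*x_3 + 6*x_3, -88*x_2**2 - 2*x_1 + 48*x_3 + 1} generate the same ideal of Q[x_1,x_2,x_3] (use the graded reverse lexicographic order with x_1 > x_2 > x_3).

Equality of ideals is decidable: compute both reduced Gröbner bases (unique for the ordering) and check whether they agree.
Buchberger on the first generating set:
f_1 = -2*x_1*x_3, LT = x_1*x_3.
f_2 = -11*x_2**2 + 6*x_3, LT = x_2**2.

The S-polynomials (S(f_1,f_2)) all reduce to 0 modulo the current basis, so we have a Gröbner basis.
Inter-reduce: drop elements whose leading term is divisible by another's, tail-reduce, and make monic.
Reduced Gröbner basis: {x_2**2 - 6/11*x_3, x_1*x_3}.

Buchberger on the second generating set:
h_1 = -11*x_2**2 - 6*x_1*x_3 + 6*x_3, LT = x_2**2.
h_2 = -88*x_2**2 - 2*x_1 + 48*x_3 + 1, LT = x_2**2.

S(h_1,h_2): lcm = x_2**2. S = 6/11*x_1*x_3 - 1/44*x_1 + 1/88.
  reduce S modulo (h_1, h_2):
  remainder 6/11*x_1*x_3 - 1/44*x_1 + 1/88 ≠ 0; add k_3 = 6/11*x_1*x_3 - 1/44*x_1 + 1/88 to the basis.

The other S-polynomials (S(h_1,k_3), S(h_2,k_3)) all reduce to 0 modulo the current basis, so we have a Gröbner basis.
Inter-reduce: drop elements whose leading term is divisible by another's, tail-reduce, and make monic.
Reduced Gröbner basis: {x_2**2 + 1/44*x_1 - 6/11*x_3 - 1/88, x_1*x_3 - 1/24*x_1 + 1/48}.

The bases are distinct; the ideals are different.

No, the ideals differ.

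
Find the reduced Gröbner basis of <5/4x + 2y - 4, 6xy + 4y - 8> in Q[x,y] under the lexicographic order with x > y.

f_1 = 5/4x + 2y - 4, LT = x.
f_2 = 6xy + 4y - 8, LT = xy.

S(f_1,f_2): lcm = xy. S = 8/5y^2 - 58/15y + 4/3.
  leading term y^2: no divisor's leading term divides it; move 8/5y^2 to the remainder.
  leading term y: no divisor's leading term divides it; move -58/15y to the remainder.
  leading term 1: no divisor's leading term divides it; move 4/3 to the remainder.
  remainder 8/5y^2 - 58/15y + 4/3 ≠ 0; add g_3 = 8/5y^2 - 58/15y + 4/3 to the basis.

The other S-polynomials (S(f_1,g_3), S(f_2,g_3)) all reduce to 0 modulo the current basis, so we have a Gröbner basis.
Inter-reduce: drop elements whose leading term is divisible by another's, tail-reduce, and make monic.

G = {x + 8/5y - 16/5, y^2 - 29/12y + 5/6}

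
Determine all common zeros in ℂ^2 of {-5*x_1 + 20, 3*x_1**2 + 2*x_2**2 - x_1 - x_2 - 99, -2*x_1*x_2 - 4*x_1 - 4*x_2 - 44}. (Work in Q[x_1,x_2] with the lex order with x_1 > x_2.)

{(4, -5)}

Compute a lex Gröbner basis by Buchberger's algorithm.
f_1 = -5*x_1 + 20, LT = x_1.
f_2 = 3*x_1**2 - x_1 + 2*x_2**2 - x_2 - 99, LT = x_1**2.
f_3 = -2*x_1*x_2 - 4*x_1 - 4*x_2 - 44, LT = x_1*x_2.

S(f_1,f_2): lcm = x_1**2. S = -11/3*x_1 - 2/3*x_2**2 + 1/3*x_2 + 33.
  reduce S modulo (f_1, f_2, f_3):
  remainder -2/3*x_2**2 + 1/3*x_2 + 55/3 ≠ 0; add h_4 = -2/3*x_2**2 + 1/3*x_2 + 55/3 to the basis.

S(f_1,f_3): lcm = x_1*x_2. S = -2*x_1 - 6*x_2 - 22.
  reduce S modulo (f_1, f_2, f_3, h_4):
  remainder -6*x_2 - 30 ≠ 0; add h_5 = -6*x_2 - 30 to the basis.

The other S-polynomials (S(f_2,f_3), S(f_1,h_4), S(f_2,h_4), S(f_3,h_4), S(f_1,h_5), S(f_2,h_5), S(f_3,h_5), S(h_4,h_5)) all reduce to 0 modulo the current basis, so we have a Gröbner basis.
Inter-reduce: drop elements whose leading term is divisible by another's, tail-reduce, and make monic.
Reduced Gröbner basis: {x_1 - 4, x_2 + 5}.

A lex Gröbner basis eliminates variables successively. Here x_2 + 5 depends only on x_2, with roots {-5}; lifting each root through the earlier basis elements recovers the full solutions.
  x_2 = -5: the earlier basis element becomes x_1 - 4 = 0, giving x_1 = 4 — point (4, -5).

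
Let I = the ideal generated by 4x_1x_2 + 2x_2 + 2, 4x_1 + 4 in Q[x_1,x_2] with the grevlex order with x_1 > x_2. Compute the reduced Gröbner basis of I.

G = {x_1 + 1, x_2 - 1}

f_1 = 4x_1x_2 + 2x_2 + 2, LT = x_1x_2.
f_2 = 4x_1 + 4, LT = x_1.

S(f_1,f_2): lcm = x_1x_2. S = -1/2x_2 + 1/2.
  reduce S modulo (f_1, f_2):
  remainder -1/2x_2 + 1/2 ≠ 0; add g_3 = -1/2x_2 + 1/2 to the basis.

The other S-polynomials (S(f_1,g_3), S(f_2,g_3)) all reduce to 0 modulo the current basis, so we have a Gröbner basis.
Inter-reduce: drop elements whose leading term is divisible by another's, tail-reduce, and make monic.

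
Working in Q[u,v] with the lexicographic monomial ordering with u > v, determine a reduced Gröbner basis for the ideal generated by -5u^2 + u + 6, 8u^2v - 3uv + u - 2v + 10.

f_1 = -5u^2 + u + 6, LT = u^2.
f_2 = 8u^2v - 3uv + u - 2v + 10, LT = u^2v.

S(f_1,f_2): lcm = u^2v. S = 7/40uv - 1/8u - 19/20v - 5/4.
  leading term uv: no divisor's leading term divides it; move 7/40uv to the remainder.
  leading term u: no divisor's leading term divides it; move -1/8u to the remainder.
  leading term v: no divisor's leading term divides it; move -19/20v to the remainder.
  leading term 1: no divisor's leading term divides it; move -5/4 to the remainder.
  remainder 7/40uv - 1/8u - 19/20v - 5/4 ≠ 0; add g_3 = 7/40uv - 1/8u - 19/20v - 5/4 to the basis.

S(f_1,g_3): lcm = u^2v. S = 5/7u^2 + 183/35uv + 50/7u - 6/5v.
  leading term u^2: subtract (-1/7)·f_1 from 5/7u^2 + 183/35uv + 50/7u - 6/5v → 183/35uv + 51/7u - 6/5v + 6/7
  leading term uv: subtract (1464/49)·g_3 from 183/35uv + 51/7u - 6/5v + 6/7 → 540/49u + 1332/49v + 1872/49
  leading term u: no divisor's leading term divides it; move 540/49u to the remainder.
  leading term v: no divisor's leading term divides it; move 1332/49v to the remainder.
  leading term 1: no divisor's leading term divides it; move 1872/49 to the remainder.
  remainder 540/49u + 1332/49v + 1872/49 ≠ 0; add g_4 = 540/49u + 1332/49v + 1872/49 to the basis.

S(f_2,g_4): lcm = u^2v. S = -37/15uv^2 - 461/120uv + 1/8u - 1/4v + 5/4.
  leading term uv^2: subtract (-296/21v)·g_3 from -37/15uv^2 - 461/120uv + 1/8u - 1/4v + 5/4 → -1569/280uv + 1/8u - 1406/105v^2 - 1501/84v + 5/4
  leading term uv: subtract (-1569/49)·g_3 from -1569/280uv + 1/8u - 1406/105v^2 - 1501/84v + 5/4 → -190/49u - 1406/105v^2 - 35492/735v - 1900/49
  leading term u: subtract (-19/54)·g_4 from -190/49u - 1406/105v^2 - 35492/735v - 1900/49 → -1406/105v^2 - 4066/105v - 76/3
  leading term v^2: no divisor's leading term divides it; move -1406/105v^2 to the remainder.
  leading term v: no divisor's leading term divides it; move -4066/105v to the remainder.
  leading term 1: no divisor's leading term divides it; move -76/3 to the remainder.
  remainder -1406/105v^2 - 4066/105v - 76/3 ≠ 0; add g_5 = -1406/105v^2 - 4066/105v - 76/3 to the basis.

The other S-polynomials (S(f_2,g_3), S(f_1,g_4), S(g_3,g_4), S(f_1,g_5), S(f_2,g_5), S(g_3,g_5), S(g_4,g_5)) all reduce to 0 modulo the current basis, so we have a Gröbner basis.
Inter-reduce: drop elements whose leading term is divisible by another's, tail-reduce, and make monic.

G = {u + 37/15v + 52/15, v^2 + 107/37v + 70/37}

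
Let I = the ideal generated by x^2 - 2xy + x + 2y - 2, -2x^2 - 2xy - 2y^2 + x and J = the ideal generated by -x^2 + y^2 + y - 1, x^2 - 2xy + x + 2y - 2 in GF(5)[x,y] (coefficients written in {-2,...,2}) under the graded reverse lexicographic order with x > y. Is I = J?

Yes, the ideals are equal.

Equality of ideals is decidable: compute both reduced Gröbner bases (unique for the ordering) and check whether they agree.
Buchberger on the first generating set:
f_1 = x^2 - 2xy + x + 2y - 2, LT = x^2.
f_2 = -2x^2 - 2xy - 2y^2 + x, LT = x^2.

S(f_1,f_2): lcm = x^2. S = 2xy - y^2 - x + 2y - 2.
  reduce S modulo (f_1, f_2):
  remainder 2xy - y^2 - x + 2y - 2 ≠ 0; add g_3 = 2xy - y^2 - x + 2y - 2 to the basis.

S(f_1,g_3): lcm = x^2y. S = xy^2 - 2x^2 + 2y^2 + x - 2y.
  reduce S modulo (f_1, f_2, g_3):
  remainder -2y^3 - 2y^2 - y ≠ 0; add g_4 = -2y^3 - 2y^2 - y to the basis.

The other S-polynomials (S(f_2,g_3), S(f_1,g_4), S(f_2,g_4), S(g_3,g_4)) all reduce to 0 modulo the current basis, so we have a Gröbner basis.
Inter-reduce: drop elements whose leading term is divisible by another's, tail-reduce, and make monic.
Reduced Gröbner basis: {y^3 + y^2 - 2y, x^2 - y^2 - y + 1, xy + 2y^2 + 2x + y - 1}.

Buchberger on the second generating set:
h_1 = -x^2 + y^2 + y - 1, LT = x^2.
h_2 = x^2 - 2xy + x + 2y - 2, LT = x^2.

S(h_1,h_2): lcm = x^2. S = 2xy - y^2 - x + 2y - 2.
  reduce S modulo (h_1, h_2):
  remainder 2xy - y^2 - x + 2y - 2 ≠ 0; add k_3 = 2xy - y^2 - x + 2y - 2 to the basis.

S(h_1,k_3): lcm = x^2y. S = -2xy^2 - y^3 - 2x^2 - xy - y^2 + x + y.
  reduce S modulo (h_1, h_2, k_3):
  remainder -2y^3 - 2y^2 - y ≠ 0; add k_4 = -2y^3 - 2y^2 - y to the basis.

The other S-polynomials (S(h_2,k_3), S(h_1,k_4), S(h_2,k_4), S(k_3,k_4)) all reduce to 0 modulo the current basis, so we have a Gröbner basis.
Inter-reduce: drop elements whose leading term is divisible by another's, tail-reduce, and make monic.
Reduced Gröbner basis: {y^3 + y^2 - 2y, x^2 - y^2 - y + 1, xy + 2y^2 + 2x + y - 1}.

The two bases agree; hence the ideals are identical.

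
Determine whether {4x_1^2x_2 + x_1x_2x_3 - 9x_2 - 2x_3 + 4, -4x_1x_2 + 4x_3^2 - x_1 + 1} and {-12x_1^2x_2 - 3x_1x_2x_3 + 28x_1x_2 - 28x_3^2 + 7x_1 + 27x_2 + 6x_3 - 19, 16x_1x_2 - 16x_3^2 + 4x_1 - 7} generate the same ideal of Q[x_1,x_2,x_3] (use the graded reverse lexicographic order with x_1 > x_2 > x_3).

Since reduced Gröbner bases are canonical representatives of ideals under a given ordering, it suffices to compute and compare them.
Buchberger on the first generating set:
f_1 = 4x_1^2x_2 + x_1x_2x_3 - 9x_2 - 2x_3 + 4, LT = x_1^2x_2.
f_2 = -4x_1x_2 + 4x_3^2 - x_1 + 1, LT = x_1x_2.

S(f_1,f_2): lcm = x_1^2x_2. S = 1/4x_1x_2x_3 + x_1x_3^2 - 1/4x_1^2 + 1/4x_1 - 9/4x_2 - 1/2x_3 + 1.
  reduce S modulo (f_1, f_2):
  remainder x_1x_3^2 + 1/4x_3^3 - 1/4x_1^2 - 1/16x_1x_3 + 1/4x_1 - 9/4x_2 - 7/16x_3 + 1 ≠ 0; add g_3 = x_1x_3^2 + 1/4x_3^3 - 1/4x_1^2 - 1/16x_1x_3 + 1/4x_1 - 9/4x_2 - 7/16x_3 + 1 to the basis.

S(f_2,g_3): lcm = x_1x_2x_3^2. S = -1/4x_2x_3^3 - x_3^4 + 1/4x_1^2x_2 + 1/16x_1x_2x_3 + 1/4x_1x_3^2 - 1/4x_1x_2 + 9/4x_2^2 + 7/16x_2x_3 - 1/4x_3^2 - x_2.
  reduce S modulo (f_1, f_2, g_3):
  remainder -1/4x_2x_3^3 - x_3^4 - 1/16x_3^3 + 1/16x_1^2 + 9/4x_2^2 + 1/64x_1x_3 + 7/16x_2x_3 - 1/2x_3^2 + 1/8x_2 + 15/64x_3 - 9/16 ≠ 0; add g_4 = -1/4x_2x_3^3 - x_3^4 - 1/16x_3^3 + 1/16x_1^2 + 9/4x_2^2 + 1/64x_1x_3 + 7/16x_2x_3 - 1/2x_3^2 + 1/8x_2 + 15/64x_3 - 9/16 to the basis.

The other S-polynomials (S(f_1,g_3), S(f_1,g_4), S(f_2,g_4), S(g_3,g_4)) all reduce to 0 modulo the current basis, so we have a Gröbner basis.
Inter-reduce: drop elements whose leading term is divisible by another's, tail-reduce, and make monic.
Reduced Gröbner basis: {x_2x_3^3 + 4x_3^4 + 1/4x_3^3 - 1/4x_1^2 - 9x_2^2 - 1/16x_1x_3 - 7/4x_2x_3 + 2x_3^2 - 1/2x_2 - 15/16x_3 + 9/4, x_1x_3^2 + 1/4x_3^3 - 1/4x_1^2 - 1/16x_1x_3 + 1/4x_1 - 9/4x_2 - 7/16x_3 + 1, x_1x_2 - x_3^2 + 1/4x_1 - 1/4}.

Buchberger on the second generating set:
h_1 = -12x_1^2x_2 - 3x_1x_2x_3 + 28x_1x_2 - 28x_3^2 + 7x_1 + 27x_2 + 6x_3 - 19, LT = x_1^2x_2.
h_2 = 16x_1x_2 - 16x_3^2 + 4x_1 - 7, LT = x_1x_2.

S(h_1,h_2): lcm = x_1^2x_2. S = 1/4x_1x_2x_3 + x_1x_3^2 - 1/4x_1^2 - 7/3x_1x_2 + 7/3x_3^2 - 7/48x_1 - 9/4x_2 - 1/2x_3 + 19/12.
  reduce S modulo (h_1, h_2):
  remainder x_1x_3^2 + 1/4x_3^3 - 1/4x_1^2 - 1/16x_1x_3 + 7/16x_1 - 9/4x_2 - 25/64x_3 + 9/16 ≠ 0; add k_3 = x_1x_3^2 + 1/4x_3^3 - 1/4x_1^2 - 1/16x_1x_3 + 7/16x_1 - 9/4x_2 - 25/64x_3 + 9/16 to the basis.

S(h_2,k_3): lcm = x_1x_2x_3^2. S = -1/4x_2x_3^3 - x_3^4 + 1/4x_1^2x_2 + 1/16x_1x_2x_3 + 1/4x_1x_3^2 - 7/16x_1x_2 + 9/4x_2^2 + 25/64x_2x_3 - 7/16x_3^2 - 9/16x_2.
  reduce S modulo (h_1, h_2, k_3):
  remainder -1/4x_2x_3^3 - x_3^4 - 1/16x_3^3 + 1/16x_1^2 + 9/4x_2^2 + 1/64x_1x_3 + 25/64x_2x_3 - 7/8x_3^2 + 9/16x_2 + 57/256x_3 - 121/256 ≠ 0; add k_4 = -1/4x_2x_3^3 - x_3^4 - 1/16x_3^3 + 1/16x_1^2 + 9/4x_2^2 + 1/64x_1x_3 + 25/64x_2x_3 - 7/8x_3^2 + 9/16x_2 + 57/256x_3 - 121/256 to the basis.

The other S-polynomials (S(h_1,k_3), S(h_1,k_4), S(h_2,k_4), S(k_3,k_4)) all reduce to 0 modulo the current basis, so we have a Gröbner basis.
Inter-reduce: drop elements whose leading term is divisible by another's, tail-reduce, and make monic.
Reduced Gröbner basis: {x_2x_3^3 + 4x_3^4 + 1/4x_3^3 - 1/4x_1^2 - 9x_2^2 - 1/16x_1x_3 - 25/16x_2x_3 + 7/2x_3^2 - 9/4x_2 - 57/64x_3 + 121/64, x_1x_3^2 + 1/4x_3^3 - 1/4x_1^2 - 1/16x_1x_3 + 7/16x_1 - 9/4x_2 - 25/64x_3 + 9/16, x_1x_2 - x_3^2 + 1/4x_1 - 7/16}.

These differ, so the ideals are not equal.
The same test decides containment: I ⊆ J iff every generator of I reduces to 0 modulo a Gröbner basis of J.

No, the ideals differ.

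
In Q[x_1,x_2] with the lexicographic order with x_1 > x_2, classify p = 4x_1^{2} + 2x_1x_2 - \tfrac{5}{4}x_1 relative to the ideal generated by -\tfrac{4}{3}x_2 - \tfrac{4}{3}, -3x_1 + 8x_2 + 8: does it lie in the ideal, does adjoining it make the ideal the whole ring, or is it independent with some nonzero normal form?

First compute the reduced Gröbner basis of I by Buchberger's algorithm.
f_1 = -\tfrac{4}{3}x_2 - \tfrac{4}{3}, LT = x_2.
f_2 = -3x_1 + 8x_2 + 8, LT = x_1.

S(f_1,f_2): leading monomials are coprime, so the S-polynomial reduces to 0 (Buchberger's first criterion).
Every S-polynomial of the final basis reduces to 0, so we have a Gröbner basis.
Inter-reduce: drop elements whose leading term is divisible by another's, tail-reduce, and make monic.
Reduced Gröbner basis: {x_1, x_2 + 1}.
Label its elements g_1 = x_1, g_2 = x_2 + 1.

Reduce p = 4x_1^{2} + 2x_1x_2 - \tfrac{5}{4}x_1 modulo G:
  leading term x_1^{2}: subtract (4x_1)·g_1 from 4x_1^{2} + 2x_1x_2 - \tfrac{5}{4}x_1 → 2x_1x_2 - \tfrac{5}{4}x_1
  leading term x_1x_2: subtract (2x_2)·g_1 from 2x_1x_2 - \tfrac{5}{4}x_1 → -\tfrac{5}{4}x_1
  leading term x_1: subtract (-\tfrac{5}{4})·g_1 from -\tfrac{5}{4}x_1 → 0
  normal form = 0.
Since the normal form is 0, p ∈ I.

The remainder on division by a Gröbner basis is unique — it is the normal form.

4x_1^{2} + 2x_1x_2 - \tfrac{5}{4}x_1 lies in I (it reduces to 0).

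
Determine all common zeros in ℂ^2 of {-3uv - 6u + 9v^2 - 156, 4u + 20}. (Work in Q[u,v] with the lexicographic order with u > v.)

Compute a lex Gröbner basis by Buchberger's algorithm.
f_1 = -3uv - 6u + 9v^2 - 156, LT = uv.
f_2 = 4u + 20, LT = u.

S(f_1,f_2): lcm = uv. S = 2u - 3v^2 - 5v + 52.
  leading term u: subtract (1/2)·f_2 from 2u - 3v^2 - 5v + 52 → -3v^2 - 5v + 42
  leading term v^2: no divisor's leading term divides it; move -3v^2 to the remainder.
  leading term v: no divisor's leading term divides it; move -5v to the remainder.
  leading term 1: no divisor's leading term divides it; move 42 to the remainder.
  remainder -3v^2 - 5v + 42 ≠ 0; add h_3 = -3v^2 - 5v + 42 to the basis.

S(f_1,h_3): lcm = uv^2. S = 1/3uv + 14u - 3v^3 + 52v.
  leading term uv: subtract (-1/9)·f_1 from 1/3uv + 14u - 3v^3 + 52v → 40/3u - 3v^3 + v^2 + 52v - 52/3
  leading term u: subtract (10/3)·f_2 from 40/3u - 3v^3 + v^2 + 52v - 52/3 → -3v^3 + v^2 + 52v - 84
  leading term v^3: subtract (v)·h_3 from -3v^3 + v^2 + 52v - 84 → 6v^2 + 10v - 84
  leading term v^2: subtract (-2)·h_3 from 6v^2 + 10v - 84 → 0
  remainder 0.

S(f_2,h_3): leading monomials are coprime, so the S-polynomial reduces to 0 (Buchberger's first criterion).
Every S-polynomial of the final basis reduces to 0, so we have a Gröbner basis.
Inter-reduce: drop elements whose leading term is divisible by another's, tail-reduce, and make monic.
Reduced Gröbner basis: {u + 5, v^2 + 5/3v - 14}.

A lex Gröbner basis eliminates variables successively. Here v^2 + 5/3v - 14 depends only on v, with roots {-14/3, 3}; lifting each root through the earlier basis elements recovers the full solutions.
  v = -14/3: the earlier basis element becomes u + 5 = 0, giving u = -5 — point (-5, -14/3).
  v = 3: the earlier basis element becomes u + 5 = 0, giving u = -5 — point (-5, 3).
Check: every point annihilates each of the original generators.

{(-5, -14/3), (-5, 3)}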